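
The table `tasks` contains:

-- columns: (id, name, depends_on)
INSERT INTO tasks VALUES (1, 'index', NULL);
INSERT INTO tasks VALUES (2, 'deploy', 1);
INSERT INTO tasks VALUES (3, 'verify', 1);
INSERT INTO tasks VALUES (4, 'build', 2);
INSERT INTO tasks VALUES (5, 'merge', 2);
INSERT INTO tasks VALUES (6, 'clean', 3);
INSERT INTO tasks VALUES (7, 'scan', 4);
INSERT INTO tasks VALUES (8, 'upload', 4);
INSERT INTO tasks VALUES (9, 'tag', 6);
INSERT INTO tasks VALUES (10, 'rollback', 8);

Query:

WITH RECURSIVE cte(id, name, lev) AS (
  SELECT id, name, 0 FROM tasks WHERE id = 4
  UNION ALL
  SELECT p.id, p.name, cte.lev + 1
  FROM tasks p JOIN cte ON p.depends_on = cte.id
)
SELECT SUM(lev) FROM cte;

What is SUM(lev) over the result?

Base: id=4 (build) at lev 0.
Iteration 1: rows with depends_on in {4} -> scan (id 7, lev 1), upload (id 8, lev 1).
Iteration 2: rows with depends_on in {7,8} -> rollback (id 10, lev 2).
Iteration 3: no rows with depends_on in {10}; recursion stops.
SUM(lev) = 0 + 1 + 1 + 2 = 4.

4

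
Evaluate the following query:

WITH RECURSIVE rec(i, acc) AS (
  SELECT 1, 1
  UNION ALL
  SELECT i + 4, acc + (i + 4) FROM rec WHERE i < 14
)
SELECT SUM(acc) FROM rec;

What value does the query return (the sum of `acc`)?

Base: i=1, acc=1.
Iteration 1: 1 < 14 holds -> i = 1 + 4 = 5, acc = 1 + 5 = 6.
Iteration 2: 5 < 14 holds -> i = 5 + 4 = 9, acc = 6 + 9 = 15.
Iteration 3: 9 < 14 holds -> i = 9 + 4 = 13, acc = 15 + 13 = 28.
Iteration 4: 13 < 14 holds -> i = 13 + 4 = 17, acc = 28 + 17 = 45.
Iteration 5: 17 < 14 fails; recursion stops.
SUM(acc) = 1 + 6 + 15 + 28 + 45 = 95.

95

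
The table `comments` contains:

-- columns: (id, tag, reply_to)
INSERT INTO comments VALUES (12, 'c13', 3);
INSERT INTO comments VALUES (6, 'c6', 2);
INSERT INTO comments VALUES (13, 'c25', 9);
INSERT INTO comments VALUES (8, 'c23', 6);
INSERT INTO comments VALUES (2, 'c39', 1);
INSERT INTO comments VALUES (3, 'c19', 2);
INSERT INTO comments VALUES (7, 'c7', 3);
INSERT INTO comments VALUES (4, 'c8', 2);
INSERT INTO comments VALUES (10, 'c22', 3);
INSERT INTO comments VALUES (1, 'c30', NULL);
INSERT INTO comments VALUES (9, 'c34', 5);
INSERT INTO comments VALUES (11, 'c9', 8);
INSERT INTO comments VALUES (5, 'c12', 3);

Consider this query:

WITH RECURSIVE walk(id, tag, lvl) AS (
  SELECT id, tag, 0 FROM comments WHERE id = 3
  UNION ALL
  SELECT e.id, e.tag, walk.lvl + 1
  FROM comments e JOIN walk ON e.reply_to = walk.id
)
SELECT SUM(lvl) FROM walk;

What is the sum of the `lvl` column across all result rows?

9

Base: id=3 (c19) at lvl 0.
Iteration 1: rows with reply_to in {3} -> c12 (id 5, lvl 1), c7 (id 7, lvl 1), c22 (id 10, lvl 1), c13 (id 12, lvl 1).
Iteration 2: rows with reply_to in {5,7,10,12} -> c34 (id 9, lvl 2).
Iteration 3: rows with reply_to in {9} -> c25 (id 13, lvl 3).
Iteration 4: no rows with reply_to in {13}; recursion stops.
SUM(lvl) = 0 + 1 + 1 + 1 + 1 + 2 + 3 = 9.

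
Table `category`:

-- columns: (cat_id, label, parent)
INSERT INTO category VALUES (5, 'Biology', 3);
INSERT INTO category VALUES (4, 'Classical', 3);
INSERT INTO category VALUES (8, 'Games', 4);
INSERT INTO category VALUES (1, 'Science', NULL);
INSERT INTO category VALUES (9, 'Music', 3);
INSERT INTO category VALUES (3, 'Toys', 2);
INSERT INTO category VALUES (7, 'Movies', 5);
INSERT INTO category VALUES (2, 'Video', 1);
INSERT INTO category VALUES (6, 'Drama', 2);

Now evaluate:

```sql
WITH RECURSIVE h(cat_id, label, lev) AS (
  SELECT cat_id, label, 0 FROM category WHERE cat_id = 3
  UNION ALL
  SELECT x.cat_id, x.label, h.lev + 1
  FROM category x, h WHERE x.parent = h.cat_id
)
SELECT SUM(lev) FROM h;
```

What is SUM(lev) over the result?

7

Base: cat_id=3 (Toys) at lev 0.
Iteration 1: rows with parent in {3} -> Classical (id 4, lev 1), Biology (id 5, lev 1), Music (id 9, lev 1).
Iteration 2: rows with parent in {4,5,9} -> Movies (id 7, lev 2), Games (id 8, lev 2).
Iteration 3: no rows with parent in {7,8}; recursion stops.
SUM(lev) = 0 + 1 + 1 + 1 + 2 + 2 = 7.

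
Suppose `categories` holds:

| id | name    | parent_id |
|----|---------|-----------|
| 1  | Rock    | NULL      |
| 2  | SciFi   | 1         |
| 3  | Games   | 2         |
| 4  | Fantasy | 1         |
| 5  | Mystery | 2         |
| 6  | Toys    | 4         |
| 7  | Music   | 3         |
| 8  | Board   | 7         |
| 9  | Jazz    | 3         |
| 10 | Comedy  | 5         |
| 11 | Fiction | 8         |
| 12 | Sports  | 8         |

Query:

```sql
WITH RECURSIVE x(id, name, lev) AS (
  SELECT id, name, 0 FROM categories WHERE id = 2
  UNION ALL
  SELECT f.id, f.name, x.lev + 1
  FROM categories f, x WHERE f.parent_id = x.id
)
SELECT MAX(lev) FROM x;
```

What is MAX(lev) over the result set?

Base: id=2 (SciFi) at lev 0.
Iteration 1: rows with parent_id in {2} -> Games (id 3, lev 1), Mystery (id 5, lev 1).
Iteration 2: rows with parent_id in {3,5} -> Music (id 7, lev 2), Jazz (id 9, lev 2), Comedy (id 10, lev 2).
Iteration 3: rows with parent_id in {7,9,10} -> Board (id 8, lev 3).
Iteration 4: rows with parent_id in {8} -> Fiction (id 11, lev 4), Sports (id 12, lev 4).
Iteration 5: no rows with parent_id in {11,12}; recursion stops.
lev values: 0, 1, 1, 2, 2, 2, 3, 4, 4; the maximum is 4.

4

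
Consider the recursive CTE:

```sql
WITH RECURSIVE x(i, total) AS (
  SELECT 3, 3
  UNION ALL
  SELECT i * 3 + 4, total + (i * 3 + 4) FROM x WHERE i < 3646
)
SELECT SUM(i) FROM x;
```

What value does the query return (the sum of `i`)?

Base: i=3, total=3.
Iteration 1: 3 < 3646 holds -> i = 3 * 3 + 4 = 13, total = 3 + 13 = 16.
Iteration 2: 13 < 3646 holds -> i = 13 * 3 + 4 = 43, total = 16 + 43 = 59.
Iteration 3: 43 < 3646 holds -> i = 43 * 3 + 4 = 133, total = 59 + 133 = 192.
Iteration 4: 133 < 3646 holds -> i = 133 * 3 + 4 = 403, total = 192 + 403 = 595.
Iteration 5: 403 < 3646 holds -> i = 403 * 3 + 4 = 1213, total = 595 + 1213 = 1808.
Iteration 6: 1213 < 3646 holds -> i = 1213 * 3 + 4 = 3643, total = 1808 + 3643 = 5451.
Iteration 7: 3643 < 3646 holds -> i = 3643 * 3 + 4 = 10933, total = 5451 + 10933 = 16384.
Iteration 8: 10933 < 3646 fails; recursion stops.
SUM(i) = 3 + 13 + 43 + 133 + 403 + 1213 + 3643 + 10933 = 16384.

16384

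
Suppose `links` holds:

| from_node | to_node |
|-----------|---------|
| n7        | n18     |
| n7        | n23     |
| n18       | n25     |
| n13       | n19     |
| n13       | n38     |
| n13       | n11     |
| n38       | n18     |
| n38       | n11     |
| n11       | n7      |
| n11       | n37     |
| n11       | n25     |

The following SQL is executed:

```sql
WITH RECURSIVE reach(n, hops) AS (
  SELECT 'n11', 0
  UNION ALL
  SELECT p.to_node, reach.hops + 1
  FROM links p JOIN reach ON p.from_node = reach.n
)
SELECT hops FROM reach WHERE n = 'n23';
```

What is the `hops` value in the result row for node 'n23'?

2

Base: (n11, hops=0).
Iteration 1: edges from {n11} -> (n25, hops=1), (n37, hops=1), (n7, hops=1).
Iteration 2: edges from {n25,n37,n7} -> (n18, hops=2), (n23, hops=2).
Iteration 3: edges from {n18,n23} -> (n25, hops=3).
Iteration 4: no outgoing edges from {n25}; recursion stops.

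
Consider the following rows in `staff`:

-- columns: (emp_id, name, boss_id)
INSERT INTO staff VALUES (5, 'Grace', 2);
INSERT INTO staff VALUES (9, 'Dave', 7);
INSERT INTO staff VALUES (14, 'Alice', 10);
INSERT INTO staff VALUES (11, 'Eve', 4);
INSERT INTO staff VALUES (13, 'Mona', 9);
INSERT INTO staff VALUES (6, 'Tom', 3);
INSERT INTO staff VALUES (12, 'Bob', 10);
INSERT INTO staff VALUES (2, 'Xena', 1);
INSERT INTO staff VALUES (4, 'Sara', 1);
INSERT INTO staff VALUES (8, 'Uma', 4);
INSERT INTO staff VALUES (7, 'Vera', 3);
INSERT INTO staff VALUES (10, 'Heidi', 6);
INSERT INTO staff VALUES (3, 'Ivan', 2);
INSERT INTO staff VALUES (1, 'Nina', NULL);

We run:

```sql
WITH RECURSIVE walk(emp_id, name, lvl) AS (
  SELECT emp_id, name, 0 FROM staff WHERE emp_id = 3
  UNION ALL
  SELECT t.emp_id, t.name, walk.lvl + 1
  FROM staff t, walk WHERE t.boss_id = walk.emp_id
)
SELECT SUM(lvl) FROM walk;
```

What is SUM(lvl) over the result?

Base: emp_id=3 (Ivan) at lvl 0.
Iteration 1: rows with boss_id in {3} -> Tom (id 6, lvl 1), Vera (id 7, lvl 1).
Iteration 2: rows with boss_id in {6,7} -> Dave (id 9, lvl 2), Heidi (id 10, lvl 2).
Iteration 3: rows with boss_id in {9,10} -> Bob (id 12, lvl 3), Mona (id 13, lvl 3), Alice (id 14, lvl 3).
Iteration 4: no rows with boss_id in {12,13,14}; recursion stops.
SUM(lvl) = 0 + 1 + 1 + 2 + 2 + 3 + 3 + 3 = 15.

15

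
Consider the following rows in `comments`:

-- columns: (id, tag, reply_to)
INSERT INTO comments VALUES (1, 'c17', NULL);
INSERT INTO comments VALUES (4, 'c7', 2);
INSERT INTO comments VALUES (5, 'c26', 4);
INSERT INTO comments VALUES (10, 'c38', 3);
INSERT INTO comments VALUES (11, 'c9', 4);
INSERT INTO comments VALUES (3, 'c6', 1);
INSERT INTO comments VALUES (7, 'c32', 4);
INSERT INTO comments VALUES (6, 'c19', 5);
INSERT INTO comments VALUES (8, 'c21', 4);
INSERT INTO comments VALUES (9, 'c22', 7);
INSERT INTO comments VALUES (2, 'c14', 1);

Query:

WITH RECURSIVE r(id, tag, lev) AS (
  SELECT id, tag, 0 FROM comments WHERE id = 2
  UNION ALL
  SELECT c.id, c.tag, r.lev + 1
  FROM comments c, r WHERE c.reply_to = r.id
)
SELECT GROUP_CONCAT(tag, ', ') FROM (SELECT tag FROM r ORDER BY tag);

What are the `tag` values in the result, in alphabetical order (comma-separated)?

c14, c19, c21, c22, c26, c32, c7, c9

Base: id=2 (c14) at lev 0.
Iteration 1: rows with reply_to in {2} -> c7 (id 4, lev 1).
Iteration 2: rows with reply_to in {4} -> c26 (id 5, lev 2), c32 (id 7, lev 2), c21 (id 8, lev 2), c9 (id 11, lev 2).
Iteration 3: rows with reply_to in {5,7,8,11} -> c19 (id 6, lev 3), c22 (id 9, lev 3).
Iteration 4: no rows with reply_to in {6,9}; recursion stops.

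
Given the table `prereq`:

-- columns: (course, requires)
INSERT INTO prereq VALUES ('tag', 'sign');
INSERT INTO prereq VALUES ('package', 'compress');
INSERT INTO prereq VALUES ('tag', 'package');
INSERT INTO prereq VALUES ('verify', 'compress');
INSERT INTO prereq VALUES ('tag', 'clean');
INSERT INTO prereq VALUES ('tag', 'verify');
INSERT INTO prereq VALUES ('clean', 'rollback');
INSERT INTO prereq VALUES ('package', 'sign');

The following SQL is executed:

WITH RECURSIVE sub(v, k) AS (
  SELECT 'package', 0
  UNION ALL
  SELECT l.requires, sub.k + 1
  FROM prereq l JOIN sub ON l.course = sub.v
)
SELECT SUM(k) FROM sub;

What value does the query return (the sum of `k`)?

2

Base: (package, k=0).
Iteration 1: edges from {package} -> (compress, k=1), (sign, k=1).
Iteration 2: no outgoing edges from {compress,sign}; recursion stops.
SUM(k) = 0 + 1 + 1 = 2.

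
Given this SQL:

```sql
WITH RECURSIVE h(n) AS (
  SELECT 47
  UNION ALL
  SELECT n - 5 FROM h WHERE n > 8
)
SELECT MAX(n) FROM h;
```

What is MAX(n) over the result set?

47

Base: n=47.
Iteration 1: 47 > 8 holds -> n = 47 - 5 = 42.
Iteration 2: 42 > 8 holds -> n = 42 - 5 = 37.
Iteration 3: 37 > 8 holds -> n = 37 - 5 = 32.
Iteration 4: 32 > 8 holds -> n = 32 - 5 = 27.
Iteration 5: 27 > 8 holds -> n = 27 - 5 = 22.
Iteration 6: 22 > 8 holds -> n = 22 - 5 = 17.
Iteration 7: 17 > 8 holds -> n = 17 - 5 = 12.
Iteration 8: 12 > 8 holds -> n = 12 - 5 = 7.
Iteration 9: 7 > 8 fails; recursion stops.
n values: 47, 42, 37, 32, 27, 22, 17, 12, 7; the maximum is 47.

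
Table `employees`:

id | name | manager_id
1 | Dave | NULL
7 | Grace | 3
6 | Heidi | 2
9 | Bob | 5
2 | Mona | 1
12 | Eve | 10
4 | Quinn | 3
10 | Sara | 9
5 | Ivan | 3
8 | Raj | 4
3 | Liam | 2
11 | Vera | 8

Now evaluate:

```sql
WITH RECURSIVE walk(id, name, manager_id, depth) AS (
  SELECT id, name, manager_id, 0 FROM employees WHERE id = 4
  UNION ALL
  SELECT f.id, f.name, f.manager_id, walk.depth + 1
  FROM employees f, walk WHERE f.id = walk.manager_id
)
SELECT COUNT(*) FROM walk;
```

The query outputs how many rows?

Base: id=4 (Quinn), manager_id=3, depth 0.
Iteration 1: join on id=3 -> Liam (id 3, manager_id=2, depth 1).
Iteration 2: join on id=2 -> Mona (id 2, manager_id=1, depth 2).
Iteration 3: join on id=1 -> Dave (id 1, manager_id=NULL, depth 3).
Iteration 4: manager_id is NULL; no match; recursion stops.
Total rows emitted: 4.

4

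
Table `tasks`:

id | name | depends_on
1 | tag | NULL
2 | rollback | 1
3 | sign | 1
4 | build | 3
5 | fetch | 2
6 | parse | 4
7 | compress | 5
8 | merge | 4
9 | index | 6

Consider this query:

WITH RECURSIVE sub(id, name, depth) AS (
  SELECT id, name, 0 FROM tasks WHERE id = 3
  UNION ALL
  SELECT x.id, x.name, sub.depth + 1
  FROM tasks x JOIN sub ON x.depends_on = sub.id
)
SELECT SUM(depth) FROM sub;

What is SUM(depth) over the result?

8

Base: id=3 (sign) at depth 0.
Iteration 1: rows with depends_on in {3} -> build (id 4, depth 1).
Iteration 2: rows with depends_on in {4} -> parse (id 6, depth 2), merge (id 8, depth 2).
Iteration 3: rows with depends_on in {6,8} -> index (id 9, depth 3).
Iteration 4: no rows with depends_on in {9}; recursion stops.
SUM(depth) = 0 + 1 + 2 + 2 + 3 = 8.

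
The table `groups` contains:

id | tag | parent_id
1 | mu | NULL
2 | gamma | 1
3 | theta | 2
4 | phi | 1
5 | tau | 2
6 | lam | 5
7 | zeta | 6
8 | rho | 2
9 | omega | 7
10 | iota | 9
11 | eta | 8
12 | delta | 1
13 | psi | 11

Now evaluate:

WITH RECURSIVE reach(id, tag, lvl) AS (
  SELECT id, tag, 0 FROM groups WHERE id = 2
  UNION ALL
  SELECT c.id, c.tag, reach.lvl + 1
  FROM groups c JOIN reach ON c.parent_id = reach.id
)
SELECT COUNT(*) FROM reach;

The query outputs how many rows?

Base: id=2 (gamma) at lvl 0.
Iteration 1: rows with parent_id in {2} -> theta (id 3, lvl 1), tau (id 5, lvl 1), rho (id 8, lvl 1).
Iteration 2: rows with parent_id in {3,5,8} -> lam (id 6, lvl 2), eta (id 11, lvl 2).
Iteration 3: rows with parent_id in {6,11} -> zeta (id 7, lvl 3), psi (id 13, lvl 3).
Iteration 4: rows with parent_id in {7,13} -> omega (id 9, lvl 4).
Iteration 5: rows with parent_id in {9} -> iota (id 10, lvl 5).
Iteration 6: no rows with parent_id in {10}; recursion stops.
Total rows emitted: 10.

10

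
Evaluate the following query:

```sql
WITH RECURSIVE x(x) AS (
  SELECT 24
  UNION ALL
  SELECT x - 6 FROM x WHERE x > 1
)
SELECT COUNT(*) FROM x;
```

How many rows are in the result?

Base: x=24.
Iteration 1: 24 > 1 holds -> x = 24 - 6 = 18.
Iteration 2: 18 > 1 holds -> x = 18 - 6 = 12.
Iteration 3: 12 > 1 holds -> x = 12 - 6 = 6.
Iteration 4: 6 > 1 holds -> x = 6 - 6 = 0.
Iteration 5: 0 > 1 fails; recursion stops.
Total rows emitted: 5.

5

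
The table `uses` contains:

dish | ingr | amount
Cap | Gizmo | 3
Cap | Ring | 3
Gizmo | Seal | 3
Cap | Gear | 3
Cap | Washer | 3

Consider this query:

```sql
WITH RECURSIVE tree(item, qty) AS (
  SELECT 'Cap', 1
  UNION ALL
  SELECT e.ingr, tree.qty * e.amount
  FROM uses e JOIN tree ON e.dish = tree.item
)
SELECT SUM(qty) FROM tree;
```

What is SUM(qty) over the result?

22

Base: (Cap, qty=1).
Iteration 1: components of {Cap} -> Gear = 1*3 = 3, Gizmo = 1*3 = 3, Ring = 1*3 = 3, Washer = 1*3 = 3.
Iteration 2: components of {Gear,Gizmo,Ring,Washer} -> Seal = 3*3 = 9.
Iteration 3: no further components; recursion stops.
SUM(qty) = 1 + 3 + 3 + 3 + 3 + 9 = 22.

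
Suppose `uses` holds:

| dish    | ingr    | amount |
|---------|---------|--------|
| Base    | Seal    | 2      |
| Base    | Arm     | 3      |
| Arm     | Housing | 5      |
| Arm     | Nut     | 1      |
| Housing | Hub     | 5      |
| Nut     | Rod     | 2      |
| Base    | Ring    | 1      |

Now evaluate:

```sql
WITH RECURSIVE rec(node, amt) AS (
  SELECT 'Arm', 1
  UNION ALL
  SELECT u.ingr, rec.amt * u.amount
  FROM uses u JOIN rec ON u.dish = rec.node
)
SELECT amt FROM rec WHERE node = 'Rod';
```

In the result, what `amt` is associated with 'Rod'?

2

Base: (Arm, amt=1).
Iteration 1: components of {Arm} -> Housing = 1*5 = 5, Nut = 1*1 = 1.
Iteration 2: components of {Housing,Nut} -> Hub = 5*5 = 25, Rod = 1*2 = 2.
Iteration 3: no further components; recursion stops.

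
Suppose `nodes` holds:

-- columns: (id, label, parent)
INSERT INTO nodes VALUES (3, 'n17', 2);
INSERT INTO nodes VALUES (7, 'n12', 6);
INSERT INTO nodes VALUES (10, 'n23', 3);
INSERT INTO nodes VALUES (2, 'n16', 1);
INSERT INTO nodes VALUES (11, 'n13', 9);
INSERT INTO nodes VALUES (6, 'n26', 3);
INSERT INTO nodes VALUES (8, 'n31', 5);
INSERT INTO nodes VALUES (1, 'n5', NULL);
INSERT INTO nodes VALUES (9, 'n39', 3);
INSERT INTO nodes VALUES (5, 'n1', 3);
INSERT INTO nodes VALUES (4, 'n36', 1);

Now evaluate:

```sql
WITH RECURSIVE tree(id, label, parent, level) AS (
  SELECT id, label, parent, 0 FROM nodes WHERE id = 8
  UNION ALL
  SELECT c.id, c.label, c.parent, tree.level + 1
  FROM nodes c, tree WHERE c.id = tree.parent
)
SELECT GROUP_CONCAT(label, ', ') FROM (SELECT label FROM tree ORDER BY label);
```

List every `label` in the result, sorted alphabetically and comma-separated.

n1, n16, n17, n31, n5

Base: id=8 (n31), parent=5, level 0.
Iteration 1: join on id=5 -> n1 (id 5, parent=3, level 1).
Iteration 2: join on id=3 -> n17 (id 3, parent=2, level 2).
Iteration 3: join on id=2 -> n16 (id 2, parent=1, level 3).
Iteration 4: join on id=1 -> n5 (id 1, parent=NULL, level 4).
Iteration 5: parent is NULL; no match; recursion stops.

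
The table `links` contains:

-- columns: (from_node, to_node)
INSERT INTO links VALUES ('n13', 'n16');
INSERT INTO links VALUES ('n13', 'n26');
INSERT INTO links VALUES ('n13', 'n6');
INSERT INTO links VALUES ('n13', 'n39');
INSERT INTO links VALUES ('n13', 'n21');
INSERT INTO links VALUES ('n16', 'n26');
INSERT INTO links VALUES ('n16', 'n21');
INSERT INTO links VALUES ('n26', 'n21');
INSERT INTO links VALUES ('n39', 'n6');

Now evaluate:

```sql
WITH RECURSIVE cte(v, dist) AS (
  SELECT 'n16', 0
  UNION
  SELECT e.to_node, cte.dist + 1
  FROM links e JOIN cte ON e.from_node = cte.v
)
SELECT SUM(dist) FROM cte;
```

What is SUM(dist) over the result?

Base: (n16, dist=0).
Iteration 1: edges from {n16} -> (n21, dist=1), (n26, dist=1).
Iteration 2: edges from {n21,n26} -> (n21, dist=2).
Iteration 3: no outgoing edges from {n21}; recursion stops.
SUM(dist) = 0 + 1 + 1 + 2 = 4.

4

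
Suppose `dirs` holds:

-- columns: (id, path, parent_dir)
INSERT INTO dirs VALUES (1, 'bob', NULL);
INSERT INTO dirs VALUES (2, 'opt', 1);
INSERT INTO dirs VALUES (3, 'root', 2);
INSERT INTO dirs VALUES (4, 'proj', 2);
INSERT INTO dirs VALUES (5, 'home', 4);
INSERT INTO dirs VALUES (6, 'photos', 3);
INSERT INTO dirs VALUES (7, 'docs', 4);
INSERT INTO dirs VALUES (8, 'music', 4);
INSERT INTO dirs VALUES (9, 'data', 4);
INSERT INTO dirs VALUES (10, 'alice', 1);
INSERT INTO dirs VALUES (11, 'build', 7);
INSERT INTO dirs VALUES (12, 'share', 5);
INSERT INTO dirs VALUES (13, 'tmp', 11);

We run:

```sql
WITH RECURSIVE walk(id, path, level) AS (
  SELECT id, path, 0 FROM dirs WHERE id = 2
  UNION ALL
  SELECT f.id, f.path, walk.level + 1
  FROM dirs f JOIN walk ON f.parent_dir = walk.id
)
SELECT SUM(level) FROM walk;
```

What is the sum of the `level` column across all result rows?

Base: id=2 (opt) at level 0.
Iteration 1: rows with parent_dir in {2} -> root (id 3, level 1), proj (id 4, level 1).
Iteration 2: rows with parent_dir in {3,4} -> home (id 5, level 2), photos (id 6, level 2), docs (id 7, level 2), music (id 8, level 2), data (id 9, level 2).
Iteration 3: rows with parent_dir in {5,6,7,8,9} -> build (id 11, level 3), share (id 12, level 3).
Iteration 4: rows with parent_dir in {11,12} -> tmp (id 13, level 4).
Iteration 5: no rows with parent_dir in {13}; recursion stops.
SUM(level) = 0 + 1 + 1 + 2 + 2 + 2 + 2 + 2 + 3 + 3 + 4 = 22.

22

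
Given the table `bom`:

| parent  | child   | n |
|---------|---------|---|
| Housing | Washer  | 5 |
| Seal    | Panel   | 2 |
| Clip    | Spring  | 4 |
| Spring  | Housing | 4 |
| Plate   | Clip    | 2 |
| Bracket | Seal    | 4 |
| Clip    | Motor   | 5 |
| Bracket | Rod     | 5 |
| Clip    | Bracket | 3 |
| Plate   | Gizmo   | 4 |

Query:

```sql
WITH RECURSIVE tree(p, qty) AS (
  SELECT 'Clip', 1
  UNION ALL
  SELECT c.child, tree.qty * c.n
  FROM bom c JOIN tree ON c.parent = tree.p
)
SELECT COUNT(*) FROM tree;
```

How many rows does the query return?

9

Base: (Clip, qty=1).
Iteration 1: components of {Clip} -> Bracket = 1*3 = 3, Motor = 1*5 = 5, Spring = 1*4 = 4.
Iteration 2: components of {Bracket,Motor,Spring} -> Housing = 4*4 = 16, Rod = 3*5 = 15, Seal = 3*4 = 12.
Iteration 3: components of {Housing,Rod,Seal} -> Panel = 12*2 = 24, Washer = 16*5 = 80.
Iteration 4: no further components; recursion stops.
Total rows emitted: 9.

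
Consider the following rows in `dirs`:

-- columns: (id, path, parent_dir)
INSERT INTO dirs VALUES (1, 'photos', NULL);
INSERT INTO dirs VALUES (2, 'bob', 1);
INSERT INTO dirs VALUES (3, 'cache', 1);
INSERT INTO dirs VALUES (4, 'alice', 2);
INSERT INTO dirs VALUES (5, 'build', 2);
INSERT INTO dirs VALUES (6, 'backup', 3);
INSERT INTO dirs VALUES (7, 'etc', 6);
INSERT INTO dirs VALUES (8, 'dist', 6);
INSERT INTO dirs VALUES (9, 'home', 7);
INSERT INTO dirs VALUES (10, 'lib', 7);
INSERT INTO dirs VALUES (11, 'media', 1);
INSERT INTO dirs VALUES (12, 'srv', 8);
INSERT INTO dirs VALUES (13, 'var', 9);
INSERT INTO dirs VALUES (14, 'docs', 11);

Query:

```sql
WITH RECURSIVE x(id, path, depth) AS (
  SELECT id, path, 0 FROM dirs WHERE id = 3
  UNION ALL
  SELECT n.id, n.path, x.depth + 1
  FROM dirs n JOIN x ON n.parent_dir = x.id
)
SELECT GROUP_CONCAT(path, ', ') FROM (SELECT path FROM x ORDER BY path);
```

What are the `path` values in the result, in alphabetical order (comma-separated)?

backup, cache, dist, etc, home, lib, srv, var

Base: id=3 (cache) at depth 0.
Iteration 1: rows with parent_dir in {3} -> backup (id 6, depth 1).
Iteration 2: rows with parent_dir in {6} -> etc (id 7, depth 2), dist (id 8, depth 2).
Iteration 3: rows with parent_dir in {7,8} -> home (id 9, depth 3), lib (id 10, depth 3), srv (id 12, depth 3).
Iteration 4: rows with parent_dir in {9,10,12} -> var (id 13, depth 4).
Iteration 5: no rows with parent_dir in {13}; recursion stops.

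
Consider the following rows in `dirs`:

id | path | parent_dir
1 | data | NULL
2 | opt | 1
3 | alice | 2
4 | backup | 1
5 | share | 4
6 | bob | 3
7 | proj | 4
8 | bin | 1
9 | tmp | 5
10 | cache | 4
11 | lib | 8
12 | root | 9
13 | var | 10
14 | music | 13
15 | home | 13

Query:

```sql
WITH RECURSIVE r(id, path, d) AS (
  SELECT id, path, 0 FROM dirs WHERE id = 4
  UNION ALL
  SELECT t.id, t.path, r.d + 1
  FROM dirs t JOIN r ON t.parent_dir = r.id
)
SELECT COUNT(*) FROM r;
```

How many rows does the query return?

9

Base: id=4 (backup) at d 0.
Iteration 1: rows with parent_dir in {4} -> share (id 5, d 1), proj (id 7, d 1), cache (id 10, d 1).
Iteration 2: rows with parent_dir in {5,7,10} -> tmp (id 9, d 2), var (id 13, d 2).
Iteration 3: rows with parent_dir in {9,13} -> root (id 12, d 3), music (id 14, d 3), home (id 15, d 3).
Iteration 4: no rows with parent_dir in {12,14,15}; recursion stops.
Total rows emitted: 9.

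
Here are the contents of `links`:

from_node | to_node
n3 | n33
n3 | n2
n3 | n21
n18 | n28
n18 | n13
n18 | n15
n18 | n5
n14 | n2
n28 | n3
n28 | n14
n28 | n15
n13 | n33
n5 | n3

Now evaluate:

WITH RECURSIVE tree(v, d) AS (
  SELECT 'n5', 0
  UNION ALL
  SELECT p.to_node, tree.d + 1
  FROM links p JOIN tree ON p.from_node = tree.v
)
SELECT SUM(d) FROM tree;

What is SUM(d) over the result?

7

Base: (n5, d=0).
Iteration 1: edges from {n5} -> (n3, d=1).
Iteration 2: edges from {n3} -> (n2, d=2), (n21, d=2), (n33, d=2).
Iteration 3: no outgoing edges from {n2,n21,n33}; recursion stops.
SUM(d) = 0 + 1 + 2 + 2 + 2 = 7.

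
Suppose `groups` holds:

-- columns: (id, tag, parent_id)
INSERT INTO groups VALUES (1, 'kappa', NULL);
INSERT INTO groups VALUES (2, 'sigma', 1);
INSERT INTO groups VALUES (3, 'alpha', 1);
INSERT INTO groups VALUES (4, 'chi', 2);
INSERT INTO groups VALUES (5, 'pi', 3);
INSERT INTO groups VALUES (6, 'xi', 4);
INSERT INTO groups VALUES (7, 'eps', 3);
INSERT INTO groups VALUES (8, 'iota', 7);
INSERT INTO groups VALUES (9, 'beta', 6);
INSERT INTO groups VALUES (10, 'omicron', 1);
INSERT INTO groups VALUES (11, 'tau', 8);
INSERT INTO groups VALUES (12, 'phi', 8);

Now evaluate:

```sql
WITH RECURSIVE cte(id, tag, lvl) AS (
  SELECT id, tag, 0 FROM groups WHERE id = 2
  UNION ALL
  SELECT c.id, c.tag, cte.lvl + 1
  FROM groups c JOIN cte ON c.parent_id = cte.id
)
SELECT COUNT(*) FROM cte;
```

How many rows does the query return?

Base: id=2 (sigma) at lvl 0.
Iteration 1: rows with parent_id in {2} -> chi (id 4, lvl 1).
Iteration 2: rows with parent_id in {4} -> xi (id 6, lvl 2).
Iteration 3: rows with parent_id in {6} -> beta (id 9, lvl 3).
Iteration 4: no rows with parent_id in {9}; recursion stops.
Total rows emitted: 4.

4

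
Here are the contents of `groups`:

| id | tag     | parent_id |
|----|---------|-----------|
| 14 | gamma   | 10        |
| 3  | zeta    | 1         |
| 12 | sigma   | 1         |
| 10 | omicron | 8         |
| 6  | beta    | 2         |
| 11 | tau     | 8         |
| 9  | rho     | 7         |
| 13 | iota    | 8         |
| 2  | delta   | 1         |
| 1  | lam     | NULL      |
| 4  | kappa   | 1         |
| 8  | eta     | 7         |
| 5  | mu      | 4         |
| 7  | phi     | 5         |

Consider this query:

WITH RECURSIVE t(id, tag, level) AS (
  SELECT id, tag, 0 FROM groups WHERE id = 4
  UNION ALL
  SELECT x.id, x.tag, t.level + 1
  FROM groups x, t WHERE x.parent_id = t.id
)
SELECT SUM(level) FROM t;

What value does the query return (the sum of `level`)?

Base: id=4 (kappa) at level 0.
Iteration 1: rows with parent_id in {4} -> mu (id 5, level 1).
Iteration 2: rows with parent_id in {5} -> phi (id 7, level 2).
Iteration 3: rows with parent_id in {7} -> eta (id 8, level 3), rho (id 9, level 3).
Iteration 4: rows with parent_id in {8,9} -> omicron (id 10, level 4), tau (id 11, level 4), iota (id 13, level 4).
Iteration 5: rows with parent_id in {10,11,13} -> gamma (id 14, level 5).
Iteration 6: no rows with parent_id in {14}; recursion stops.
SUM(level) = 0 + 1 + 2 + 3 + 3 + 4 + 4 + 4 + 5 = 26.

26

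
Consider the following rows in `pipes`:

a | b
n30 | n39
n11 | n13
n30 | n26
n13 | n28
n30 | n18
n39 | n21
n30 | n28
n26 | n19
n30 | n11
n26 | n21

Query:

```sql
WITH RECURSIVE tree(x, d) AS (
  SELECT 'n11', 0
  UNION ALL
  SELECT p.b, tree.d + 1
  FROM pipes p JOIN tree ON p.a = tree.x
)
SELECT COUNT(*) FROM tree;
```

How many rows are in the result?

Base: (n11, d=0).
Iteration 1: edges from {n11} -> (n13, d=1).
Iteration 2: edges from {n13} -> (n28, d=2).
Iteration 3: no outgoing edges from {n28}; recursion stops.
Total rows emitted: 3.

3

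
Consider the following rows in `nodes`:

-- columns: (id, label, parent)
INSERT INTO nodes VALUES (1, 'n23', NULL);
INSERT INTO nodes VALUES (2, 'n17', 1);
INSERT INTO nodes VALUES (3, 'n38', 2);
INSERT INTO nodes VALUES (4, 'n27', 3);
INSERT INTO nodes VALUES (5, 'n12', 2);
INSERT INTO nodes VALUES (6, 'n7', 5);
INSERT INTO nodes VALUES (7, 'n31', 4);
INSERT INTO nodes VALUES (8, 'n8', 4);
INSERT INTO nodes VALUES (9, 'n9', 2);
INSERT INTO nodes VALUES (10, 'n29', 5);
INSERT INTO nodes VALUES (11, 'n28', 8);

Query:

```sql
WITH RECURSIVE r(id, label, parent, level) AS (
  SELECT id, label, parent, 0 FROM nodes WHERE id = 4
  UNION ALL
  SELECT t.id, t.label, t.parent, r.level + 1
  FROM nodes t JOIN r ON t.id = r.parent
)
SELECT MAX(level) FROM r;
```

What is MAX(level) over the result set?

3

Base: id=4 (n27), parent=3, level 0.
Iteration 1: join on id=3 -> n38 (id 3, parent=2, level 1).
Iteration 2: join on id=2 -> n17 (id 2, parent=1, level 2).
Iteration 3: join on id=1 -> n23 (id 1, parent=NULL, level 3).
Iteration 4: parent is NULL; no match; recursion stops.
level values: 0, 1, 2, 3; the maximum is 3.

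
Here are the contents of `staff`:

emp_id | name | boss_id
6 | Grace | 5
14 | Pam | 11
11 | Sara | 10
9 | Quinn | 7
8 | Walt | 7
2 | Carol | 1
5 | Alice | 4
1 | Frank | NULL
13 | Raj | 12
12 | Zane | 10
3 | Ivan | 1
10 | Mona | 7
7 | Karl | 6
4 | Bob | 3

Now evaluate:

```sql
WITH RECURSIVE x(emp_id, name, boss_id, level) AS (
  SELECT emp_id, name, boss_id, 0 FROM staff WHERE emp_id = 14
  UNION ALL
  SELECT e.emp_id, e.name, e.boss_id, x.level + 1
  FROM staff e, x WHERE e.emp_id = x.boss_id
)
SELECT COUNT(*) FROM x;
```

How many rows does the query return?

9

Base: emp_id=14 (Pam), boss_id=11, level 0.
Iteration 1: join on emp_id=11 -> Sara (id 11, boss_id=10, level 1).
Iteration 2: join on emp_id=10 -> Mona (id 10, boss_id=7, level 2).
Iteration 3: join on emp_id=7 -> Karl (id 7, boss_id=6, level 3).
Iteration 4: join on emp_id=6 -> Grace (id 6, boss_id=5, level 4).
Iteration 5: join on emp_id=5 -> Alice (id 5, boss_id=4, level 5).
Iteration 6: join on emp_id=4 -> Bob (id 4, boss_id=3, level 6).
Iteration 7: join on emp_id=3 -> Ivan (id 3, boss_id=1, level 7).
Iteration 8: join on emp_id=1 -> Frank (id 1, boss_id=NULL, level 8).
Iteration 9: boss_id is NULL; no match; recursion stops.
Total rows emitted: 9.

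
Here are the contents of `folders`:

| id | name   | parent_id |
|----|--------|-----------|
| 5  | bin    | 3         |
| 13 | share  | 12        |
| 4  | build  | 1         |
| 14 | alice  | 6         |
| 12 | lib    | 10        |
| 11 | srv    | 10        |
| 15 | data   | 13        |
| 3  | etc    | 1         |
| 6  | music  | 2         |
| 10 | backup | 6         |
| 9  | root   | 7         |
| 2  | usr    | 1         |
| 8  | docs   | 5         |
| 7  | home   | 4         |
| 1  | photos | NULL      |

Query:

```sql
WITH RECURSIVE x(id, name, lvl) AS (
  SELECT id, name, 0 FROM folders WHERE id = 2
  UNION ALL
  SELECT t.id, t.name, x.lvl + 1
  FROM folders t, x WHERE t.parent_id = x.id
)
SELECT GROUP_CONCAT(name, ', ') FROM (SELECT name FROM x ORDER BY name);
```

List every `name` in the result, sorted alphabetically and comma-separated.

alice, backup, data, lib, music, share, srv, usr

Base: id=2 (usr) at lvl 0.
Iteration 1: rows with parent_id in {2} -> music (id 6, lvl 1).
Iteration 2: rows with parent_id in {6} -> backup (id 10, lvl 2), alice (id 14, lvl 2).
Iteration 3: rows with parent_id in {10,14} -> srv (id 11, lvl 3), lib (id 12, lvl 3).
Iteration 4: rows with parent_id in {11,12} -> share (id 13, lvl 4).
Iteration 5: rows with parent_id in {13} -> data (id 15, lvl 5).
Iteration 6: no rows with parent_id in {15}; recursion stops.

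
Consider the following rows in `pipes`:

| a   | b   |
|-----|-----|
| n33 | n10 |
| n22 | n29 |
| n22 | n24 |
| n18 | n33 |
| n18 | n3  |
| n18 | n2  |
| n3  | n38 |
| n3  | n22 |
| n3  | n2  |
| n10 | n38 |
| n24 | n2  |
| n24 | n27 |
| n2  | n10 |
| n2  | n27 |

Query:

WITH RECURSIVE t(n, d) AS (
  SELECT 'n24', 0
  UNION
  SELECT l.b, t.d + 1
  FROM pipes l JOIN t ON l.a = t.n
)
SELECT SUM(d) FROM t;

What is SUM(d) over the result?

Base: (n24, d=0).
Iteration 1: edges from {n24} -> (n2, d=1), (n27, d=1).
Iteration 2: edges from {n2,n27} -> (n10, d=2), (n27, d=2).
Iteration 3: edges from {n10,n27} -> (n38, d=3).
Iteration 4: no outgoing edges from {n38}; recursion stops.
SUM(d) = 0 + 1 + 1 + 2 + 2 + 3 = 9.

9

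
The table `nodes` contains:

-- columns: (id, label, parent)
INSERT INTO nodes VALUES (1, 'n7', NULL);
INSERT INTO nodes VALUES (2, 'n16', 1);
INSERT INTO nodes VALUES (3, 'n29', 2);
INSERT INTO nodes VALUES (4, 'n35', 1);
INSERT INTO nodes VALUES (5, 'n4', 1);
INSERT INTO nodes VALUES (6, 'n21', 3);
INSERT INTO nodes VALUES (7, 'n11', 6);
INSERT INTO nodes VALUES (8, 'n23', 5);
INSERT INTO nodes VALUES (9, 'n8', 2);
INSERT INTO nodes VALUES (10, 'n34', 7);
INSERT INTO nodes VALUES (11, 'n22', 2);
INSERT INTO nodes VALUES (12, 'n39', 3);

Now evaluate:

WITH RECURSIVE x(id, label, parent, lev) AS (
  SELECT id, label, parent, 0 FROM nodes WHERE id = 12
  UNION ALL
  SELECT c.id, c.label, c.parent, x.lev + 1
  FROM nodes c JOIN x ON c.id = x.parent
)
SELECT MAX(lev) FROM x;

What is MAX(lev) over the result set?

Base: id=12 (n39), parent=3, lev 0.
Iteration 1: join on id=3 -> n29 (id 3, parent=2, lev 1).
Iteration 2: join on id=2 -> n16 (id 2, parent=1, lev 2).
Iteration 3: join on id=1 -> n7 (id 1, parent=NULL, lev 3).
Iteration 4: parent is NULL; no match; recursion stops.
lev values: 0, 1, 2, 3; the maximum is 3.

3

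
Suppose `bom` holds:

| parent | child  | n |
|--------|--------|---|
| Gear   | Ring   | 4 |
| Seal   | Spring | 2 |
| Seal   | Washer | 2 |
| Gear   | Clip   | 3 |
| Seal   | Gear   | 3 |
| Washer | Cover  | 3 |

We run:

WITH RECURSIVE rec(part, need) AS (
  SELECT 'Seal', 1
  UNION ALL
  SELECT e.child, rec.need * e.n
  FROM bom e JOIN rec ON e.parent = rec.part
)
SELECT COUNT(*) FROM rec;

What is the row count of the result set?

7

Base: (Seal, need=1).
Iteration 1: components of {Seal} -> Gear = 1*3 = 3, Spring = 1*2 = 2, Washer = 1*2 = 2.
Iteration 2: components of {Gear,Spring,Washer} -> Clip = 3*3 = 9, Cover = 2*3 = 6, Ring = 3*4 = 12.
Iteration 3: no further components; recursion stops.
Total rows emitted: 7.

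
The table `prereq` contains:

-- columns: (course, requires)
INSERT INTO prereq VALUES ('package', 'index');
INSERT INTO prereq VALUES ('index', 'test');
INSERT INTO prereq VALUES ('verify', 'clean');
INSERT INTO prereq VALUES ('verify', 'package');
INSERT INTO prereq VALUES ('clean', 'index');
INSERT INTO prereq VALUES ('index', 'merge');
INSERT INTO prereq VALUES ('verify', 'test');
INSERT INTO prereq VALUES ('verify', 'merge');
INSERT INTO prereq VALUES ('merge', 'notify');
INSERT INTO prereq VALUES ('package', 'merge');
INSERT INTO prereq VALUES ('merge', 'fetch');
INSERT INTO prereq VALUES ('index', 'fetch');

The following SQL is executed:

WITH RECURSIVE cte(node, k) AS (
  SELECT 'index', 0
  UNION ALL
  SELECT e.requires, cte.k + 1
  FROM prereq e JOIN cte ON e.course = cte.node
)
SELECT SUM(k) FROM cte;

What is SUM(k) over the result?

7

Base: (index, k=0).
Iteration 1: edges from {index} -> (fetch, k=1), (merge, k=1), (test, k=1).
Iteration 2: edges from {fetch,merge,test} -> (fetch, k=2), (notify, k=2).
Iteration 3: no outgoing edges from {fetch,notify}; recursion stops.
SUM(k) = 0 + 1 + 1 + 1 + 2 + 2 = 7.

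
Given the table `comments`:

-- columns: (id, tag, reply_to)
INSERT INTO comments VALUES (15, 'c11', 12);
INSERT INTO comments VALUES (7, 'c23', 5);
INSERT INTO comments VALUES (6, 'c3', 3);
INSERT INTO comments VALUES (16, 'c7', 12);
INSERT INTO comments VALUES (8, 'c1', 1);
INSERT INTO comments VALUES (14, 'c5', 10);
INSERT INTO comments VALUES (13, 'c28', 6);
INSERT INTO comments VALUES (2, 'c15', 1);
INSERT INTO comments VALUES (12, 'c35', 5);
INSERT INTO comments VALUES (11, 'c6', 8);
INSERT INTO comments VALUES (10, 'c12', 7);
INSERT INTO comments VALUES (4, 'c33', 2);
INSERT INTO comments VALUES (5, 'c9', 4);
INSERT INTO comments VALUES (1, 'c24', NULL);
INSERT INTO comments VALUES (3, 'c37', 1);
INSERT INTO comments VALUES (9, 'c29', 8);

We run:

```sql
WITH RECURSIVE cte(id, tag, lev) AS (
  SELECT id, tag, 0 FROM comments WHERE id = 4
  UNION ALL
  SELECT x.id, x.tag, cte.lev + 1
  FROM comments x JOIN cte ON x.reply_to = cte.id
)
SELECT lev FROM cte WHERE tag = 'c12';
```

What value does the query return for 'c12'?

3

Base: id=4 (c33) at lev 0.
Iteration 1: rows with reply_to in {4} -> c9 (id 5, lev 1).
Iteration 2: rows with reply_to in {5} -> c23 (id 7, lev 2), c35 (id 12, lev 2).
Iteration 3: rows with reply_to in {7,12} -> c12 (id 10, lev 3), c11 (id 15, lev 3), c7 (id 16, lev 3).
Iteration 4: rows with reply_to in {10,15,16} -> c5 (id 14, lev 4).
Iteration 5: no rows with reply_to in {14}; recursion stops.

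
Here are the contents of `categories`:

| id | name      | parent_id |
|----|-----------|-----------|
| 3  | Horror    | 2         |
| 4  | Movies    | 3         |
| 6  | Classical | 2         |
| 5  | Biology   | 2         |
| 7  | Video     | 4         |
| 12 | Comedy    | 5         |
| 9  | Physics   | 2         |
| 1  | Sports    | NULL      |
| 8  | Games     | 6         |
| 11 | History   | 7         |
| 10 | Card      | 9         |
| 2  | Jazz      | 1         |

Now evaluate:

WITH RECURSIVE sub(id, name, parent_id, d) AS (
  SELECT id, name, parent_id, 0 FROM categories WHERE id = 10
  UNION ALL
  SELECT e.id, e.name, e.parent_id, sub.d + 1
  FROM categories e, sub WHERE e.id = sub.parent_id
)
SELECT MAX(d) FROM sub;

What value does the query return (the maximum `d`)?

Base: id=10 (Card), parent_id=9, d 0.
Iteration 1: join on id=9 -> Physics (id 9, parent_id=2, d 1).
Iteration 2: join on id=2 -> Jazz (id 2, parent_id=1, d 2).
Iteration 3: join on id=1 -> Sports (id 1, parent_id=NULL, d 3).
Iteration 4: parent_id is NULL; no match; recursion stops.
d values: 0, 1, 2, 3; the maximum is 3.

3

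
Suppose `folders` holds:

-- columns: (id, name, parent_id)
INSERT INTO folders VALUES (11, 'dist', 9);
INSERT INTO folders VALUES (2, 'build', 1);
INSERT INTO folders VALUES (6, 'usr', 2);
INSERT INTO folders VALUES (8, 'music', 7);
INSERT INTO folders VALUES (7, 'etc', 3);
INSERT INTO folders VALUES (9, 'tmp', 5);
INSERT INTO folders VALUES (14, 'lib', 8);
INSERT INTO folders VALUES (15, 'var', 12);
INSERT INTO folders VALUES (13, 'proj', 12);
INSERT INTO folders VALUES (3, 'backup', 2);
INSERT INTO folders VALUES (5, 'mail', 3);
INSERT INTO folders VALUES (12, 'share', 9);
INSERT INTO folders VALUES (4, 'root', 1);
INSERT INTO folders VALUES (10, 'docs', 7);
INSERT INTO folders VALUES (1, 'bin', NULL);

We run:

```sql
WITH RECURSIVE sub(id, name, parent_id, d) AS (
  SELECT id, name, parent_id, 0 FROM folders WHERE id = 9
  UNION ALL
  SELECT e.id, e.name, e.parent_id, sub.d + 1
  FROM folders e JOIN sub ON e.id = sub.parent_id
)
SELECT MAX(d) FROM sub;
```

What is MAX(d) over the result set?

Base: id=9 (tmp), parent_id=5, d 0.
Iteration 1: join on id=5 -> mail (id 5, parent_id=3, d 1).
Iteration 2: join on id=3 -> backup (id 3, parent_id=2, d 2).
Iteration 3: join on id=2 -> build (id 2, parent_id=1, d 3).
Iteration 4: join on id=1 -> bin (id 1, parent_id=NULL, d 4).
Iteration 5: parent_id is NULL; no match; recursion stops.
d values: 0, 1, 2, 3, 4; the maximum is 4.

4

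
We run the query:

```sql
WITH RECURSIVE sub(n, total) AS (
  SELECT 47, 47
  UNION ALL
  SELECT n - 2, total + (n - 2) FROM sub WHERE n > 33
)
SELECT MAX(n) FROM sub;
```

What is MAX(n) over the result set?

47

Base: n=47, total=47.
Iteration 1: 47 > 33 holds -> n = 47 - 2 = 45, total = 47 + 45 = 92.
Iteration 2: 45 > 33 holds -> n = 45 - 2 = 43, total = 92 + 43 = 135.
Iteration 3: 43 > 33 holds -> n = 43 - 2 = 41, total = 135 + 41 = 176.
Iteration 4: 41 > 33 holds -> n = 41 - 2 = 39, total = 176 + 39 = 215.
Iteration 5: 39 > 33 holds -> n = 39 - 2 = 37, total = 215 + 37 = 252.
Iteration 6: 37 > 33 holds -> n = 37 - 2 = 35, total = 252 + 35 = 287.
Iteration 7: 35 > 33 holds -> n = 35 - 2 = 33, total = 287 + 33 = 320.
Iteration 8: 33 > 33 fails; recursion stops.
n values: 47, 45, 43, 41, 39, 37, 35, 33; the maximum is 47.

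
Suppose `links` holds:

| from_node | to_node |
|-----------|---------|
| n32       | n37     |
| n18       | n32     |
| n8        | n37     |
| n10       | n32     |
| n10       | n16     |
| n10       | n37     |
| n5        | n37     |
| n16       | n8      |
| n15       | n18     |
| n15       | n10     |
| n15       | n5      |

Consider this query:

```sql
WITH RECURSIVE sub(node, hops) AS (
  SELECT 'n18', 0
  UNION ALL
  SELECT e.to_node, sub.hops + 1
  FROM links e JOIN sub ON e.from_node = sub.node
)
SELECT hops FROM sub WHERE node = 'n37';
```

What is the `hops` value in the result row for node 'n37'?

Base: (n18, hops=0).
Iteration 1: edges from {n18} -> (n32, hops=1).
Iteration 2: edges from {n32} -> (n37, hops=2).
Iteration 3: no outgoing edges from {n37}; recursion stops.

2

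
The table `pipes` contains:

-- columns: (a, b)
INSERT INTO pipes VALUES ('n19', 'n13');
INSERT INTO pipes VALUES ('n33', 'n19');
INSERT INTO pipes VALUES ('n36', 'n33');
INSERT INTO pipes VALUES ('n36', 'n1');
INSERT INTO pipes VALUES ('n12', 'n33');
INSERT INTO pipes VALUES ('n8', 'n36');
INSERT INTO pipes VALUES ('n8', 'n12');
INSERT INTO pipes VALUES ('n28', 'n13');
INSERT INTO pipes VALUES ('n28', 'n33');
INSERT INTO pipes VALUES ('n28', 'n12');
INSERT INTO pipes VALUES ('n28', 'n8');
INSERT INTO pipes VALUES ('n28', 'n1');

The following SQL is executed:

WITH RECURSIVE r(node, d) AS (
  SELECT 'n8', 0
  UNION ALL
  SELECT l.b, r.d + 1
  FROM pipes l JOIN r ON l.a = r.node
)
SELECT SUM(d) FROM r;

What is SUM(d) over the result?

Base: (n8, d=0).
Iteration 1: edges from {n8} -> (n12, d=1), (n36, d=1).
Iteration 2: edges from {n12,n36} -> (n1, d=2), (n33, d=2) x2. [UNION ALL keeps all 3 new rows, including repeats]
Iteration 3: edges from {n1,n33} -> (n19, d=3) x2. [UNION ALL keeps all 2 new rows, including repeats]
Iteration 4: edges from {n19} -> (n13, d=4) x2. [UNION ALL keeps all 2 new rows, including repeats]
Iteration 5: no outgoing edges from {n13}; recursion stops.
SUM(d) = 0 + 1 + 1 + 2 + 2 + 2 + 3 + 3 + 4 + 4 = 22.

22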